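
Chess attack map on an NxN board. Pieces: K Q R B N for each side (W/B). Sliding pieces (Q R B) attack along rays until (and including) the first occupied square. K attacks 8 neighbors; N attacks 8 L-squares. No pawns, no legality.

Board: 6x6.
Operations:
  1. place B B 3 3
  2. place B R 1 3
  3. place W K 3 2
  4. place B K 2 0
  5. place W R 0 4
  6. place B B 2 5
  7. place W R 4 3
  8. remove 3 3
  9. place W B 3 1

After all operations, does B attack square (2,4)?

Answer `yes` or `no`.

Answer: no

Derivation:
Op 1: place BB@(3,3)
Op 2: place BR@(1,3)
Op 3: place WK@(3,2)
Op 4: place BK@(2,0)
Op 5: place WR@(0,4)
Op 6: place BB@(2,5)
Op 7: place WR@(4,3)
Op 8: remove (3,3)
Op 9: place WB@(3,1)
Per-piece attacks for B:
  BR@(1,3): attacks (1,4) (1,5) (1,2) (1,1) (1,0) (2,3) (3,3) (4,3) (0,3) [ray(1,0) blocked at (4,3)]
  BK@(2,0): attacks (2,1) (3,0) (1,0) (3,1) (1,1)
  BB@(2,5): attacks (3,4) (4,3) (1,4) (0,3) [ray(1,-1) blocked at (4,3)]
B attacks (2,4): no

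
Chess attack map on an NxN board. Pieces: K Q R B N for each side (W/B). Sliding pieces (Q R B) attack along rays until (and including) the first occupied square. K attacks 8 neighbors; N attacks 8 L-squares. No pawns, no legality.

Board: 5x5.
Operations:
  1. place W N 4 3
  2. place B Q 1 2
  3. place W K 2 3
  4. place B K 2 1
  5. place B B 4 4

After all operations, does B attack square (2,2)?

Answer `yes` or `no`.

Op 1: place WN@(4,3)
Op 2: place BQ@(1,2)
Op 3: place WK@(2,3)
Op 4: place BK@(2,1)
Op 5: place BB@(4,4)
Per-piece attacks for B:
  BQ@(1,2): attacks (1,3) (1,4) (1,1) (1,0) (2,2) (3,2) (4,2) (0,2) (2,3) (2,1) (0,3) (0,1) [ray(1,1) blocked at (2,3); ray(1,-1) blocked at (2,1)]
  BK@(2,1): attacks (2,2) (2,0) (3,1) (1,1) (3,2) (3,0) (1,2) (1,0)
  BB@(4,4): attacks (3,3) (2,2) (1,1) (0,0)
B attacks (2,2): yes

Answer: yes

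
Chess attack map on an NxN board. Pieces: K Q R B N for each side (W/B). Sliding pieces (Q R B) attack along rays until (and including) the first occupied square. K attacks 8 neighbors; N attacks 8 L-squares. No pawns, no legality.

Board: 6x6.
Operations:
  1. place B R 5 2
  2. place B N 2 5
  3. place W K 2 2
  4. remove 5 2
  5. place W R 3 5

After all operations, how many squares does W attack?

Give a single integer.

Answer: 13

Derivation:
Op 1: place BR@(5,2)
Op 2: place BN@(2,5)
Op 3: place WK@(2,2)
Op 4: remove (5,2)
Op 5: place WR@(3,5)
Per-piece attacks for W:
  WK@(2,2): attacks (2,3) (2,1) (3,2) (1,2) (3,3) (3,1) (1,3) (1,1)
  WR@(3,5): attacks (3,4) (3,3) (3,2) (3,1) (3,0) (4,5) (5,5) (2,5) [ray(-1,0) blocked at (2,5)]
Union (13 distinct): (1,1) (1,2) (1,3) (2,1) (2,3) (2,5) (3,0) (3,1) (3,2) (3,3) (3,4) (4,5) (5,5)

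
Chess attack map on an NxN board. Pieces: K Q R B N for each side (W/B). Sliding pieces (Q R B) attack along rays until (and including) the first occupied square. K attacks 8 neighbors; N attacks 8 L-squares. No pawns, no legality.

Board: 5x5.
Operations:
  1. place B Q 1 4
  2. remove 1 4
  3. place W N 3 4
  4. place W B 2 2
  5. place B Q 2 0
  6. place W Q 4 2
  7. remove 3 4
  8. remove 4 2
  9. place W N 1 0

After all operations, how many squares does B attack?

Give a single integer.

Answer: 9

Derivation:
Op 1: place BQ@(1,4)
Op 2: remove (1,4)
Op 3: place WN@(3,4)
Op 4: place WB@(2,2)
Op 5: place BQ@(2,0)
Op 6: place WQ@(4,2)
Op 7: remove (3,4)
Op 8: remove (4,2)
Op 9: place WN@(1,0)
Per-piece attacks for B:
  BQ@(2,0): attacks (2,1) (2,2) (3,0) (4,0) (1,0) (3,1) (4,2) (1,1) (0,2) [ray(0,1) blocked at (2,2); ray(-1,0) blocked at (1,0)]
Union (9 distinct): (0,2) (1,0) (1,1) (2,1) (2,2) (3,0) (3,1) (4,0) (4,2)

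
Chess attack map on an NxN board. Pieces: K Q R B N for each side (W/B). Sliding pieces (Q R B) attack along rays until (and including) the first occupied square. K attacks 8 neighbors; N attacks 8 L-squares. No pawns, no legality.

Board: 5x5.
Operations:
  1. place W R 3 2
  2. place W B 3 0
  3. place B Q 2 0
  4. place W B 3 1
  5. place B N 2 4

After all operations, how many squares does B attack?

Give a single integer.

Op 1: place WR@(3,2)
Op 2: place WB@(3,0)
Op 3: place BQ@(2,0)
Op 4: place WB@(3,1)
Op 5: place BN@(2,4)
Per-piece attacks for B:
  BQ@(2,0): attacks (2,1) (2,2) (2,3) (2,4) (3,0) (1,0) (0,0) (3,1) (1,1) (0,2) [ray(0,1) blocked at (2,4); ray(1,0) blocked at (3,0); ray(1,1) blocked at (3,1)]
  BN@(2,4): attacks (3,2) (4,3) (1,2) (0,3)
Union (14 distinct): (0,0) (0,2) (0,3) (1,0) (1,1) (1,2) (2,1) (2,2) (2,3) (2,4) (3,0) (3,1) (3,2) (4,3)

Answer: 14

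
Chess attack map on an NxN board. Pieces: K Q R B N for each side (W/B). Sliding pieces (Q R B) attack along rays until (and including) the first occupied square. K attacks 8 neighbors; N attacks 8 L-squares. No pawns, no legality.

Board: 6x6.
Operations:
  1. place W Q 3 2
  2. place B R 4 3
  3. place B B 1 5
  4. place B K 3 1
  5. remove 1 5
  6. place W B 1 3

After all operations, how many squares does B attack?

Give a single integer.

Op 1: place WQ@(3,2)
Op 2: place BR@(4,3)
Op 3: place BB@(1,5)
Op 4: place BK@(3,1)
Op 5: remove (1,5)
Op 6: place WB@(1,3)
Per-piece attacks for B:
  BK@(3,1): attacks (3,2) (3,0) (4,1) (2,1) (4,2) (4,0) (2,2) (2,0)
  BR@(4,3): attacks (4,4) (4,5) (4,2) (4,1) (4,0) (5,3) (3,3) (2,3) (1,3) [ray(-1,0) blocked at (1,3)]
Union (14 distinct): (1,3) (2,0) (2,1) (2,2) (2,3) (3,0) (3,2) (3,3) (4,0) (4,1) (4,2) (4,4) (4,5) (5,3)

Answer: 14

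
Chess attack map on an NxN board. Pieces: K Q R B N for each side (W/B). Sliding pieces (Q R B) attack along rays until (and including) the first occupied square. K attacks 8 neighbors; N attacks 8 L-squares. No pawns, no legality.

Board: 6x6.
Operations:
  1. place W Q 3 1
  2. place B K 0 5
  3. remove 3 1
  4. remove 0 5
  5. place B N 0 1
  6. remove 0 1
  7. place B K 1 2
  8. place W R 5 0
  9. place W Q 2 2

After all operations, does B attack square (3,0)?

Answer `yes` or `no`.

Answer: no

Derivation:
Op 1: place WQ@(3,1)
Op 2: place BK@(0,5)
Op 3: remove (3,1)
Op 4: remove (0,5)
Op 5: place BN@(0,1)
Op 6: remove (0,1)
Op 7: place BK@(1,2)
Op 8: place WR@(5,0)
Op 9: place WQ@(2,2)
Per-piece attacks for B:
  BK@(1,2): attacks (1,3) (1,1) (2,2) (0,2) (2,3) (2,1) (0,3) (0,1)
B attacks (3,0): no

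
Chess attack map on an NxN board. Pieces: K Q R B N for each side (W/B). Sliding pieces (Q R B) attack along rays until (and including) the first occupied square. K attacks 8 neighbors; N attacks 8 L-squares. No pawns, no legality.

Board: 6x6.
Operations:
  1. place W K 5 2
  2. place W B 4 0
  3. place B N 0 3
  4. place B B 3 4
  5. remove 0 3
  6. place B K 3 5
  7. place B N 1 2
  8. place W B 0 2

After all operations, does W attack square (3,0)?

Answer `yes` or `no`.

Answer: no

Derivation:
Op 1: place WK@(5,2)
Op 2: place WB@(4,0)
Op 3: place BN@(0,3)
Op 4: place BB@(3,4)
Op 5: remove (0,3)
Op 6: place BK@(3,5)
Op 7: place BN@(1,2)
Op 8: place WB@(0,2)
Per-piece attacks for W:
  WB@(0,2): attacks (1,3) (2,4) (3,5) (1,1) (2,0) [ray(1,1) blocked at (3,5)]
  WB@(4,0): attacks (5,1) (3,1) (2,2) (1,3) (0,4)
  WK@(5,2): attacks (5,3) (5,1) (4,2) (4,3) (4,1)
W attacks (3,0): no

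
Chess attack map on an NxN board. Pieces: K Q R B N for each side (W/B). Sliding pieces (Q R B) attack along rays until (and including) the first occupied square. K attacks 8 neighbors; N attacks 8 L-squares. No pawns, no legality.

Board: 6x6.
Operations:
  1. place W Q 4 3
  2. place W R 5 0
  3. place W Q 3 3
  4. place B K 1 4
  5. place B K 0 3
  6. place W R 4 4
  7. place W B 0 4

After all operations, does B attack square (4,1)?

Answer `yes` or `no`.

Answer: no

Derivation:
Op 1: place WQ@(4,3)
Op 2: place WR@(5,0)
Op 3: place WQ@(3,3)
Op 4: place BK@(1,4)
Op 5: place BK@(0,3)
Op 6: place WR@(4,4)
Op 7: place WB@(0,4)
Per-piece attacks for B:
  BK@(0,3): attacks (0,4) (0,2) (1,3) (1,4) (1,2)
  BK@(1,4): attacks (1,5) (1,3) (2,4) (0,4) (2,5) (2,3) (0,5) (0,3)
B attacks (4,1): no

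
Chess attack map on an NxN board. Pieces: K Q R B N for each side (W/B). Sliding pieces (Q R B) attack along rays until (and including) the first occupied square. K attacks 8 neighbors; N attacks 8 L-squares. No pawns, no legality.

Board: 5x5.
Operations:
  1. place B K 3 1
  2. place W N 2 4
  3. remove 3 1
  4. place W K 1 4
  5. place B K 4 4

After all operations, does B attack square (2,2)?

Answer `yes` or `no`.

Answer: no

Derivation:
Op 1: place BK@(3,1)
Op 2: place WN@(2,4)
Op 3: remove (3,1)
Op 4: place WK@(1,4)
Op 5: place BK@(4,4)
Per-piece attacks for B:
  BK@(4,4): attacks (4,3) (3,4) (3,3)
B attacks (2,2): no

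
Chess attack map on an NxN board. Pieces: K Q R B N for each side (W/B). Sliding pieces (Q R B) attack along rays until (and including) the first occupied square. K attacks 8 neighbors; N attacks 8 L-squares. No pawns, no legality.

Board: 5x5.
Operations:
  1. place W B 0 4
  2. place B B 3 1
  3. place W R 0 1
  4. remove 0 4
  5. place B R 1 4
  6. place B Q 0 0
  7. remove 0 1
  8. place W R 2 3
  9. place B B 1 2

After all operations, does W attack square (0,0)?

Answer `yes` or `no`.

Op 1: place WB@(0,4)
Op 2: place BB@(3,1)
Op 3: place WR@(0,1)
Op 4: remove (0,4)
Op 5: place BR@(1,4)
Op 6: place BQ@(0,0)
Op 7: remove (0,1)
Op 8: place WR@(2,3)
Op 9: place BB@(1,2)
Per-piece attacks for W:
  WR@(2,3): attacks (2,4) (2,2) (2,1) (2,0) (3,3) (4,3) (1,3) (0,3)
W attacks (0,0): no

Answer: no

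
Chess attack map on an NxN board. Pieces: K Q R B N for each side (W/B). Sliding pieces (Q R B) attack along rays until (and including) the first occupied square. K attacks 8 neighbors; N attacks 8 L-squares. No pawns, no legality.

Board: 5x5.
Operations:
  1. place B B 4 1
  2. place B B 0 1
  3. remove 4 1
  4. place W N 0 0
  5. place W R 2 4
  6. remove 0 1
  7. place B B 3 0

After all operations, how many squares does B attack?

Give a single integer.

Op 1: place BB@(4,1)
Op 2: place BB@(0,1)
Op 3: remove (4,1)
Op 4: place WN@(0,0)
Op 5: place WR@(2,4)
Op 6: remove (0,1)
Op 7: place BB@(3,0)
Per-piece attacks for B:
  BB@(3,0): attacks (4,1) (2,1) (1,2) (0,3)
Union (4 distinct): (0,3) (1,2) (2,1) (4,1)

Answer: 4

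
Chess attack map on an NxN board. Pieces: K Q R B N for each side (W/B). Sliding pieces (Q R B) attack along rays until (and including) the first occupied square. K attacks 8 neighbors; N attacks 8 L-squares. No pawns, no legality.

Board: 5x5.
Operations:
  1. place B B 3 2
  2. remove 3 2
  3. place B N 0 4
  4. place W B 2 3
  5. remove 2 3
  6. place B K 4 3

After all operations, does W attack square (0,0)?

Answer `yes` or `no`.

Op 1: place BB@(3,2)
Op 2: remove (3,2)
Op 3: place BN@(0,4)
Op 4: place WB@(2,3)
Op 5: remove (2,3)
Op 6: place BK@(4,3)
Per-piece attacks for W:
W attacks (0,0): no

Answer: no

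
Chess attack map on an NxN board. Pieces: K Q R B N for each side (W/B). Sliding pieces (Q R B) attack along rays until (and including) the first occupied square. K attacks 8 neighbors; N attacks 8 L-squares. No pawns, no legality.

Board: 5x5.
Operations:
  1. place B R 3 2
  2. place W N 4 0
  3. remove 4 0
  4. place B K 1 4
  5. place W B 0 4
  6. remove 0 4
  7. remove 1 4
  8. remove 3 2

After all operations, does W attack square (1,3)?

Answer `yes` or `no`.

Op 1: place BR@(3,2)
Op 2: place WN@(4,0)
Op 3: remove (4,0)
Op 4: place BK@(1,4)
Op 5: place WB@(0,4)
Op 6: remove (0,4)
Op 7: remove (1,4)
Op 8: remove (3,2)
Per-piece attacks for W:
W attacks (1,3): no

Answer: no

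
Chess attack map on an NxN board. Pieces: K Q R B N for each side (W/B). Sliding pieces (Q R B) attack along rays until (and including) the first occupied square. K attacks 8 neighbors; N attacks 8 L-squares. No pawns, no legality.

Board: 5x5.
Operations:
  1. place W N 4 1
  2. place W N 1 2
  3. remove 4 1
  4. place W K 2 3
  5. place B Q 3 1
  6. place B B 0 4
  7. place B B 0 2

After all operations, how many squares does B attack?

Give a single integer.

Op 1: place WN@(4,1)
Op 2: place WN@(1,2)
Op 3: remove (4,1)
Op 4: place WK@(2,3)
Op 5: place BQ@(3,1)
Op 6: place BB@(0,4)
Op 7: place BB@(0,2)
Per-piece attacks for B:
  BB@(0,2): attacks (1,3) (2,4) (1,1) (2,0)
  BB@(0,4): attacks (1,3) (2,2) (3,1) [ray(1,-1) blocked at (3,1)]
  BQ@(3,1): attacks (3,2) (3,3) (3,4) (3,0) (4,1) (2,1) (1,1) (0,1) (4,2) (4,0) (2,2) (1,3) (0,4) (2,0) [ray(-1,1) blocked at (0,4)]
Union (16 distinct): (0,1) (0,4) (1,1) (1,3) (2,0) (2,1) (2,2) (2,4) (3,0) (3,1) (3,2) (3,3) (3,4) (4,0) (4,1) (4,2)

Answer: 16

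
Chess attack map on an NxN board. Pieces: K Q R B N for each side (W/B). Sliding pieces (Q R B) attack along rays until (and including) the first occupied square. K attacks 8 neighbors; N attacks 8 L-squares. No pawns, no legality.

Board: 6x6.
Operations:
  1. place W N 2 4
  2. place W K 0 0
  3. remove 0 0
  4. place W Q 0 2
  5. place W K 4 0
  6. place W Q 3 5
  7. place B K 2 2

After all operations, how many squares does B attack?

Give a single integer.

Op 1: place WN@(2,4)
Op 2: place WK@(0,0)
Op 3: remove (0,0)
Op 4: place WQ@(0,2)
Op 5: place WK@(4,0)
Op 6: place WQ@(3,5)
Op 7: place BK@(2,2)
Per-piece attacks for B:
  BK@(2,2): attacks (2,3) (2,1) (3,2) (1,2) (3,3) (3,1) (1,3) (1,1)
Union (8 distinct): (1,1) (1,2) (1,3) (2,1) (2,3) (3,1) (3,2) (3,3)

Answer: 8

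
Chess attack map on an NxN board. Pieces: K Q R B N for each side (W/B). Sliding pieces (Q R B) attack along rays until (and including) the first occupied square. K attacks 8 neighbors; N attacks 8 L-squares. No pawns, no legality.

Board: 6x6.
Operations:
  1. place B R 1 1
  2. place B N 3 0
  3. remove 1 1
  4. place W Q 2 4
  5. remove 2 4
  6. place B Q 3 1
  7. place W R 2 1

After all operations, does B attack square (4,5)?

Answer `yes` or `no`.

Op 1: place BR@(1,1)
Op 2: place BN@(3,0)
Op 3: remove (1,1)
Op 4: place WQ@(2,4)
Op 5: remove (2,4)
Op 6: place BQ@(3,1)
Op 7: place WR@(2,1)
Per-piece attacks for B:
  BN@(3,0): attacks (4,2) (5,1) (2,2) (1,1)
  BQ@(3,1): attacks (3,2) (3,3) (3,4) (3,5) (3,0) (4,1) (5,1) (2,1) (4,2) (5,3) (4,0) (2,2) (1,3) (0,4) (2,0) [ray(0,-1) blocked at (3,0); ray(-1,0) blocked at (2,1)]
B attacks (4,5): no

Answer: no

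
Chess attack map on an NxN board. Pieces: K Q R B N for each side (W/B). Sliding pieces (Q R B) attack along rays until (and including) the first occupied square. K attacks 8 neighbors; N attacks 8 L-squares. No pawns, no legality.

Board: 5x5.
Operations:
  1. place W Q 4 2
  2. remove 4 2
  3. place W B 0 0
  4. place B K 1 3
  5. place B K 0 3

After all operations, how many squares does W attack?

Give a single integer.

Op 1: place WQ@(4,2)
Op 2: remove (4,2)
Op 3: place WB@(0,0)
Op 4: place BK@(1,3)
Op 5: place BK@(0,3)
Per-piece attacks for W:
  WB@(0,0): attacks (1,1) (2,2) (3,3) (4,4)
Union (4 distinct): (1,1) (2,2) (3,3) (4,4)

Answer: 4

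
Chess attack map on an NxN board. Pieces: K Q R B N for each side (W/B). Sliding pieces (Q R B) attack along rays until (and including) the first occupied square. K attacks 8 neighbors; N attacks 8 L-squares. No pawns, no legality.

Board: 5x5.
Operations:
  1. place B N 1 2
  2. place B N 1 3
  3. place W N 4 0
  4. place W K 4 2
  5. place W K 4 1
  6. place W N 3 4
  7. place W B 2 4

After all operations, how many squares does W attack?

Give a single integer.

Op 1: place BN@(1,2)
Op 2: place BN@(1,3)
Op 3: place WN@(4,0)
Op 4: place WK@(4,2)
Op 5: place WK@(4,1)
Op 6: place WN@(3,4)
Op 7: place WB@(2,4)
Per-piece attacks for W:
  WB@(2,4): attacks (3,3) (4,2) (1,3) [ray(1,-1) blocked at (4,2); ray(-1,-1) blocked at (1,3)]
  WN@(3,4): attacks (4,2) (2,2) (1,3)
  WN@(4,0): attacks (3,2) (2,1)
  WK@(4,1): attacks (4,2) (4,0) (3,1) (3,2) (3,0)
  WK@(4,2): attacks (4,3) (4,1) (3,2) (3,3) (3,1)
Union (11 distinct): (1,3) (2,1) (2,2) (3,0) (3,1) (3,2) (3,3) (4,0) (4,1) (4,2) (4,3)

Answer: 11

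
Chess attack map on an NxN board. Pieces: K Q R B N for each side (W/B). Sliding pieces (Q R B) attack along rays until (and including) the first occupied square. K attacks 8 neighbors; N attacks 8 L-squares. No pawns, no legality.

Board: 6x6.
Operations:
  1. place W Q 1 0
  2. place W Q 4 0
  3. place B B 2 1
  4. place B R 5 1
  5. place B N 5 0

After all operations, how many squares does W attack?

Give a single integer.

Answer: 22

Derivation:
Op 1: place WQ@(1,0)
Op 2: place WQ@(4,0)
Op 3: place BB@(2,1)
Op 4: place BR@(5,1)
Op 5: place BN@(5,0)
Per-piece attacks for W:
  WQ@(1,0): attacks (1,1) (1,2) (1,3) (1,4) (1,5) (2,0) (3,0) (4,0) (0,0) (2,1) (0,1) [ray(1,0) blocked at (4,0); ray(1,1) blocked at (2,1)]
  WQ@(4,0): attacks (4,1) (4,2) (4,3) (4,4) (4,5) (5,0) (3,0) (2,0) (1,0) (5,1) (3,1) (2,2) (1,3) (0,4) [ray(1,0) blocked at (5,0); ray(-1,0) blocked at (1,0); ray(1,1) blocked at (5,1)]
Union (22 distinct): (0,0) (0,1) (0,4) (1,0) (1,1) (1,2) (1,3) (1,4) (1,5) (2,0) (2,1) (2,2) (3,0) (3,1) (4,0) (4,1) (4,2) (4,3) (4,4) (4,5) (5,0) (5,1)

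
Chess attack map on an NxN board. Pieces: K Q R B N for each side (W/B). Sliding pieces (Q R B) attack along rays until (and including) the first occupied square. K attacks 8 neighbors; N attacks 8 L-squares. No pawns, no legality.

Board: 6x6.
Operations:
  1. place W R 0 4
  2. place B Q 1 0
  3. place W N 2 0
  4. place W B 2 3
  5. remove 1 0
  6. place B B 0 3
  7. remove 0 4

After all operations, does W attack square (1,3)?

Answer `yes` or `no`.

Answer: no

Derivation:
Op 1: place WR@(0,4)
Op 2: place BQ@(1,0)
Op 3: place WN@(2,0)
Op 4: place WB@(2,3)
Op 5: remove (1,0)
Op 6: place BB@(0,3)
Op 7: remove (0,4)
Per-piece attacks for W:
  WN@(2,0): attacks (3,2) (4,1) (1,2) (0,1)
  WB@(2,3): attacks (3,4) (4,5) (3,2) (4,1) (5,0) (1,4) (0,5) (1,2) (0,1)
W attacks (1,3): no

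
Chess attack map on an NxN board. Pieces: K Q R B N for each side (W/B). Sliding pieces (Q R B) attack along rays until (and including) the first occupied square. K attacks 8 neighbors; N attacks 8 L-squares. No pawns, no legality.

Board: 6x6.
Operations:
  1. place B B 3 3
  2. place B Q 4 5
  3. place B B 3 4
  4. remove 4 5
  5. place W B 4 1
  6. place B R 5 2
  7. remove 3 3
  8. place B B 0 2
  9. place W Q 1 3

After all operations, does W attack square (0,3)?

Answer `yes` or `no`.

Answer: yes

Derivation:
Op 1: place BB@(3,3)
Op 2: place BQ@(4,5)
Op 3: place BB@(3,4)
Op 4: remove (4,5)
Op 5: place WB@(4,1)
Op 6: place BR@(5,2)
Op 7: remove (3,3)
Op 8: place BB@(0,2)
Op 9: place WQ@(1,3)
Per-piece attacks for W:
  WQ@(1,3): attacks (1,4) (1,5) (1,2) (1,1) (1,0) (2,3) (3,3) (4,3) (5,3) (0,3) (2,4) (3,5) (2,2) (3,1) (4,0) (0,4) (0,2) [ray(-1,-1) blocked at (0,2)]
  WB@(4,1): attacks (5,2) (5,0) (3,2) (2,3) (1,4) (0,5) (3,0) [ray(1,1) blocked at (5,2)]
W attacks (0,3): yes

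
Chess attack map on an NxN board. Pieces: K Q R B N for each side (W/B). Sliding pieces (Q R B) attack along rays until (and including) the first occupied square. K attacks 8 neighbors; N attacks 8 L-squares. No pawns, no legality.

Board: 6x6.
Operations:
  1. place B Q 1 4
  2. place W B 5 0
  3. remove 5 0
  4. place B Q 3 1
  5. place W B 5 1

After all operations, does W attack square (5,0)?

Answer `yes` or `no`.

Op 1: place BQ@(1,4)
Op 2: place WB@(5,0)
Op 3: remove (5,0)
Op 4: place BQ@(3,1)
Op 5: place WB@(5,1)
Per-piece attacks for W:
  WB@(5,1): attacks (4,2) (3,3) (2,4) (1,5) (4,0)
W attacks (5,0): no

Answer: no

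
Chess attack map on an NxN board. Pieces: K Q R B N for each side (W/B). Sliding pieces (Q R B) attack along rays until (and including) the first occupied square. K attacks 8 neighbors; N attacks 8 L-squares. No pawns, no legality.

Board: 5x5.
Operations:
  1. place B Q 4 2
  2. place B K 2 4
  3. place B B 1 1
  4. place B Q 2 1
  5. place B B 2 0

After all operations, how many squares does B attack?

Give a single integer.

Answer: 22

Derivation:
Op 1: place BQ@(4,2)
Op 2: place BK@(2,4)
Op 3: place BB@(1,1)
Op 4: place BQ@(2,1)
Op 5: place BB@(2,0)
Per-piece attacks for B:
  BB@(1,1): attacks (2,2) (3,3) (4,4) (2,0) (0,2) (0,0) [ray(1,-1) blocked at (2,0)]
  BB@(2,0): attacks (3,1) (4,2) (1,1) [ray(1,1) blocked at (4,2); ray(-1,1) blocked at (1,1)]
  BQ@(2,1): attacks (2,2) (2,3) (2,4) (2,0) (3,1) (4,1) (1,1) (3,2) (4,3) (3,0) (1,2) (0,3) (1,0) [ray(0,1) blocked at (2,4); ray(0,-1) blocked at (2,0); ray(-1,0) blocked at (1,1)]
  BK@(2,4): attacks (2,3) (3,4) (1,4) (3,3) (1,3)
  BQ@(4,2): attacks (4,3) (4,4) (4,1) (4,0) (3,2) (2,2) (1,2) (0,2) (3,3) (2,4) (3,1) (2,0) [ray(-1,1) blocked at (2,4); ray(-1,-1) blocked at (2,0)]
Union (22 distinct): (0,0) (0,2) (0,3) (1,0) (1,1) (1,2) (1,3) (1,4) (2,0) (2,2) (2,3) (2,4) (3,0) (3,1) (3,2) (3,3) (3,4) (4,0) (4,1) (4,2) (4,3) (4,4)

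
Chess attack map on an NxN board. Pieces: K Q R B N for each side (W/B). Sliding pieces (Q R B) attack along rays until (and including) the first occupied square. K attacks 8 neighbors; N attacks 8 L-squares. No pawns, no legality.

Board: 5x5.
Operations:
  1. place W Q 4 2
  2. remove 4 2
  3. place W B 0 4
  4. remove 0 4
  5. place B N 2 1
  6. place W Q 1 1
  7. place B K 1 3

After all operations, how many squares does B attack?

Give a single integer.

Op 1: place WQ@(4,2)
Op 2: remove (4,2)
Op 3: place WB@(0,4)
Op 4: remove (0,4)
Op 5: place BN@(2,1)
Op 6: place WQ@(1,1)
Op 7: place BK@(1,3)
Per-piece attacks for B:
  BK@(1,3): attacks (1,4) (1,2) (2,3) (0,3) (2,4) (2,2) (0,4) (0,2)
  BN@(2,1): attacks (3,3) (4,2) (1,3) (0,2) (4,0) (0,0)
Union (13 distinct): (0,0) (0,2) (0,3) (0,4) (1,2) (1,3) (1,4) (2,2) (2,3) (2,4) (3,3) (4,0) (4,2)

Answer: 13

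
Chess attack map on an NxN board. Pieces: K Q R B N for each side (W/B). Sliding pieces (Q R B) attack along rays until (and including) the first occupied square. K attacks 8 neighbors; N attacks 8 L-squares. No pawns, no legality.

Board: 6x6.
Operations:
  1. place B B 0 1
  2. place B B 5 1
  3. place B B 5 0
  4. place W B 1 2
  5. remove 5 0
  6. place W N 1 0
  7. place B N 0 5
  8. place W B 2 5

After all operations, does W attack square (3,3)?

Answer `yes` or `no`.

Answer: no

Derivation:
Op 1: place BB@(0,1)
Op 2: place BB@(5,1)
Op 3: place BB@(5,0)
Op 4: place WB@(1,2)
Op 5: remove (5,0)
Op 6: place WN@(1,0)
Op 7: place BN@(0,5)
Op 8: place WB@(2,5)
Per-piece attacks for W:
  WN@(1,0): attacks (2,2) (3,1) (0,2)
  WB@(1,2): attacks (2,3) (3,4) (4,5) (2,1) (3,0) (0,3) (0,1) [ray(-1,-1) blocked at (0,1)]
  WB@(2,5): attacks (3,4) (4,3) (5,2) (1,4) (0,3)
W attacks (3,3): no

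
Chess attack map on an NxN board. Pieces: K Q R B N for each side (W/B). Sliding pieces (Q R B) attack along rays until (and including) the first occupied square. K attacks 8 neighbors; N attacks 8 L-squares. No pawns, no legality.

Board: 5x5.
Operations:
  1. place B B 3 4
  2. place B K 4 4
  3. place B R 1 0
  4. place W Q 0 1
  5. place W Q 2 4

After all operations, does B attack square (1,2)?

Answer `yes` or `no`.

Answer: yes

Derivation:
Op 1: place BB@(3,4)
Op 2: place BK@(4,4)
Op 3: place BR@(1,0)
Op 4: place WQ@(0,1)
Op 5: place WQ@(2,4)
Per-piece attacks for B:
  BR@(1,0): attacks (1,1) (1,2) (1,3) (1,4) (2,0) (3,0) (4,0) (0,0)
  BB@(3,4): attacks (4,3) (2,3) (1,2) (0,1) [ray(-1,-1) blocked at (0,1)]
  BK@(4,4): attacks (4,3) (3,4) (3,3)
B attacks (1,2): yes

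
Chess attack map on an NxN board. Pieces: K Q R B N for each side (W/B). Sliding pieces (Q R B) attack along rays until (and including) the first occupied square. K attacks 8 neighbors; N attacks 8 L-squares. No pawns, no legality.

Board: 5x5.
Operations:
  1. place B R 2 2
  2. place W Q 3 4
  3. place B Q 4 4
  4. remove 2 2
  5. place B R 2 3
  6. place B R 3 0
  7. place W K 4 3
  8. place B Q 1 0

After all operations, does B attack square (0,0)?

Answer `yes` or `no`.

Answer: yes

Derivation:
Op 1: place BR@(2,2)
Op 2: place WQ@(3,4)
Op 3: place BQ@(4,4)
Op 4: remove (2,2)
Op 5: place BR@(2,3)
Op 6: place BR@(3,0)
Op 7: place WK@(4,3)
Op 8: place BQ@(1,0)
Per-piece attacks for B:
  BQ@(1,0): attacks (1,1) (1,2) (1,3) (1,4) (2,0) (3,0) (0,0) (2,1) (3,2) (4,3) (0,1) [ray(1,0) blocked at (3,0); ray(1,1) blocked at (4,3)]
  BR@(2,3): attacks (2,4) (2,2) (2,1) (2,0) (3,3) (4,3) (1,3) (0,3) [ray(1,0) blocked at (4,3)]
  BR@(3,0): attacks (3,1) (3,2) (3,3) (3,4) (4,0) (2,0) (1,0) [ray(0,1) blocked at (3,4); ray(-1,0) blocked at (1,0)]
  BQ@(4,4): attacks (4,3) (3,4) (3,3) (2,2) (1,1) (0,0) [ray(0,-1) blocked at (4,3); ray(-1,0) blocked at (3,4)]
B attacks (0,0): yes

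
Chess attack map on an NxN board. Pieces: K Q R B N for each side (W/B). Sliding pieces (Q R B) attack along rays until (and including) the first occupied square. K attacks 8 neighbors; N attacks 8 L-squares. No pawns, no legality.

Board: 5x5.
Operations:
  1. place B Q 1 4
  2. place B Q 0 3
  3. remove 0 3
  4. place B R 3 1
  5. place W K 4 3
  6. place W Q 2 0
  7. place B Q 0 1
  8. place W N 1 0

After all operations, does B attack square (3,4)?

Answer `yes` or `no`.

Answer: yes

Derivation:
Op 1: place BQ@(1,4)
Op 2: place BQ@(0,3)
Op 3: remove (0,3)
Op 4: place BR@(3,1)
Op 5: place WK@(4,3)
Op 6: place WQ@(2,0)
Op 7: place BQ@(0,1)
Op 8: place WN@(1,0)
Per-piece attacks for B:
  BQ@(0,1): attacks (0,2) (0,3) (0,4) (0,0) (1,1) (2,1) (3,1) (1,2) (2,3) (3,4) (1,0) [ray(1,0) blocked at (3,1); ray(1,-1) blocked at (1,0)]
  BQ@(1,4): attacks (1,3) (1,2) (1,1) (1,0) (2,4) (3,4) (4,4) (0,4) (2,3) (3,2) (4,1) (0,3) [ray(0,-1) blocked at (1,0)]
  BR@(3,1): attacks (3,2) (3,3) (3,4) (3,0) (4,1) (2,1) (1,1) (0,1) [ray(-1,0) blocked at (0,1)]
B attacks (3,4): yes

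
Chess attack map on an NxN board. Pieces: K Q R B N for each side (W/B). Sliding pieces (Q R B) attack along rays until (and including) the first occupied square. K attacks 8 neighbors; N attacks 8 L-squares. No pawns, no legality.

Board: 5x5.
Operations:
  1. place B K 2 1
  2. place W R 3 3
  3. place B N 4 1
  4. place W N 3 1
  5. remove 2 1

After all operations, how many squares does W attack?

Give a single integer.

Op 1: place BK@(2,1)
Op 2: place WR@(3,3)
Op 3: place BN@(4,1)
Op 4: place WN@(3,1)
Op 5: remove (2,1)
Per-piece attacks for W:
  WN@(3,1): attacks (4,3) (2,3) (1,2) (1,0)
  WR@(3,3): attacks (3,4) (3,2) (3,1) (4,3) (2,3) (1,3) (0,3) [ray(0,-1) blocked at (3,1)]
Union (9 distinct): (0,3) (1,0) (1,2) (1,3) (2,3) (3,1) (3,2) (3,4) (4,3)

Answer: 9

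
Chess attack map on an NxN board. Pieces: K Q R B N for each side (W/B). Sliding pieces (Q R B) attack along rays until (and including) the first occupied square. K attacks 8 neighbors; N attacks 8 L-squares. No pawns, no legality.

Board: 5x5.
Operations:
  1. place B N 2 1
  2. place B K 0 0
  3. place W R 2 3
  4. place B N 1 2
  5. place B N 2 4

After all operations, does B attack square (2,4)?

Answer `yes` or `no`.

Answer: yes

Derivation:
Op 1: place BN@(2,1)
Op 2: place BK@(0,0)
Op 3: place WR@(2,3)
Op 4: place BN@(1,2)
Op 5: place BN@(2,4)
Per-piece attacks for B:
  BK@(0,0): attacks (0,1) (1,0) (1,1)
  BN@(1,2): attacks (2,4) (3,3) (0,4) (2,0) (3,1) (0,0)
  BN@(2,1): attacks (3,3) (4,2) (1,3) (0,2) (4,0) (0,0)
  BN@(2,4): attacks (3,2) (4,3) (1,2) (0,3)
B attacks (2,4): yes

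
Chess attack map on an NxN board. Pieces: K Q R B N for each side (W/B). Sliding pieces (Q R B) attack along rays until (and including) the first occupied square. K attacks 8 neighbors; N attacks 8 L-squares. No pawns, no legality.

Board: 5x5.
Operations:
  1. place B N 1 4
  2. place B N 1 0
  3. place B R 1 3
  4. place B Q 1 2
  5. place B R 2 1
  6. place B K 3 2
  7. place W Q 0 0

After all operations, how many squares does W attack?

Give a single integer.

Op 1: place BN@(1,4)
Op 2: place BN@(1,0)
Op 3: place BR@(1,3)
Op 4: place BQ@(1,2)
Op 5: place BR@(2,1)
Op 6: place BK@(3,2)
Op 7: place WQ@(0,0)
Per-piece attacks for W:
  WQ@(0,0): attacks (0,1) (0,2) (0,3) (0,4) (1,0) (1,1) (2,2) (3,3) (4,4) [ray(1,0) blocked at (1,0)]
Union (9 distinct): (0,1) (0,2) (0,3) (0,4) (1,0) (1,1) (2,2) (3,3) (4,4)

Answer: 9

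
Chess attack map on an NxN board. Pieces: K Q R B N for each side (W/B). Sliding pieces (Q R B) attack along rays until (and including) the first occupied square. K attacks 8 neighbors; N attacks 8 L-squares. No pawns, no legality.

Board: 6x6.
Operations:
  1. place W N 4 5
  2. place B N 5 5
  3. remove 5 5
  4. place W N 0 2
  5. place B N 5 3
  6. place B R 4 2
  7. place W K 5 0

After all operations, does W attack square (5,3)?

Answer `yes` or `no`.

Op 1: place WN@(4,5)
Op 2: place BN@(5,5)
Op 3: remove (5,5)
Op 4: place WN@(0,2)
Op 5: place BN@(5,3)
Op 6: place BR@(4,2)
Op 7: place WK@(5,0)
Per-piece attacks for W:
  WN@(0,2): attacks (1,4) (2,3) (1,0) (2,1)
  WN@(4,5): attacks (5,3) (3,3) (2,4)
  WK@(5,0): attacks (5,1) (4,0) (4,1)
W attacks (5,3): yes

Answer: yes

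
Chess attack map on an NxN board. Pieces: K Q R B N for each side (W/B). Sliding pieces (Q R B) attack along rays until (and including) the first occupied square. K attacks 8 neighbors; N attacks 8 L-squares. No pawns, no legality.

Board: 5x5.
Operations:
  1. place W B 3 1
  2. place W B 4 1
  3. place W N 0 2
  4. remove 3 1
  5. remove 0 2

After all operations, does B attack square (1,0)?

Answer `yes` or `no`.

Answer: no

Derivation:
Op 1: place WB@(3,1)
Op 2: place WB@(4,1)
Op 3: place WN@(0,2)
Op 4: remove (3,1)
Op 5: remove (0,2)
Per-piece attacks for B:
B attacks (1,0): no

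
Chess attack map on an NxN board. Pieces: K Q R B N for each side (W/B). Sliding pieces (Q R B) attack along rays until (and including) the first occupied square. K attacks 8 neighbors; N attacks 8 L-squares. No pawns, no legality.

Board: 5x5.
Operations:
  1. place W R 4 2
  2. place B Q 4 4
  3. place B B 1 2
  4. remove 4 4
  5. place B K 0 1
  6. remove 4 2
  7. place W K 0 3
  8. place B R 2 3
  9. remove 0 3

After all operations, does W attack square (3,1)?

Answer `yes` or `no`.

Op 1: place WR@(4,2)
Op 2: place BQ@(4,4)
Op 3: place BB@(1,2)
Op 4: remove (4,4)
Op 5: place BK@(0,1)
Op 6: remove (4,2)
Op 7: place WK@(0,3)
Op 8: place BR@(2,3)
Op 9: remove (0,3)
Per-piece attacks for W:
W attacks (3,1): no

Answer: no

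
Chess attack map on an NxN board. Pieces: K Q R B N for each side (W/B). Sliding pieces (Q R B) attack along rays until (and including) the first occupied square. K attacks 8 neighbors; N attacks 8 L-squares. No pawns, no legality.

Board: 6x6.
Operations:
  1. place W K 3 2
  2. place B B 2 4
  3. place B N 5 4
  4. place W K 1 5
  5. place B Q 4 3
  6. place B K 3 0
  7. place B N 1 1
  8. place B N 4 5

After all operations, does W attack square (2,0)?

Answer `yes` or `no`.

Answer: no

Derivation:
Op 1: place WK@(3,2)
Op 2: place BB@(2,4)
Op 3: place BN@(5,4)
Op 4: place WK@(1,5)
Op 5: place BQ@(4,3)
Op 6: place BK@(3,0)
Op 7: place BN@(1,1)
Op 8: place BN@(4,5)
Per-piece attacks for W:
  WK@(1,5): attacks (1,4) (2,5) (0,5) (2,4) (0,4)
  WK@(3,2): attacks (3,3) (3,1) (4,2) (2,2) (4,3) (4,1) (2,3) (2,1)
W attacks (2,0): no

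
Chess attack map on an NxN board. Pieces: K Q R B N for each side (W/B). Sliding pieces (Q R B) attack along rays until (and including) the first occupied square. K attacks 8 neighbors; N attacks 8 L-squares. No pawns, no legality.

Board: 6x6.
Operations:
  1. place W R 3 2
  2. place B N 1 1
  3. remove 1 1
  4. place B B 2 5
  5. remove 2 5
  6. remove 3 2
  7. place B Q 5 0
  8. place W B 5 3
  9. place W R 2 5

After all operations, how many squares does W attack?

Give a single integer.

Op 1: place WR@(3,2)
Op 2: place BN@(1,1)
Op 3: remove (1,1)
Op 4: place BB@(2,5)
Op 5: remove (2,5)
Op 6: remove (3,2)
Op 7: place BQ@(5,0)
Op 8: place WB@(5,3)
Op 9: place WR@(2,5)
Per-piece attacks for W:
  WR@(2,5): attacks (2,4) (2,3) (2,2) (2,1) (2,0) (3,5) (4,5) (5,5) (1,5) (0,5)
  WB@(5,3): attacks (4,4) (3,5) (4,2) (3,1) (2,0)
Union (13 distinct): (0,5) (1,5) (2,0) (2,1) (2,2) (2,3) (2,4) (3,1) (3,5) (4,2) (4,4) (4,5) (5,5)

Answer: 13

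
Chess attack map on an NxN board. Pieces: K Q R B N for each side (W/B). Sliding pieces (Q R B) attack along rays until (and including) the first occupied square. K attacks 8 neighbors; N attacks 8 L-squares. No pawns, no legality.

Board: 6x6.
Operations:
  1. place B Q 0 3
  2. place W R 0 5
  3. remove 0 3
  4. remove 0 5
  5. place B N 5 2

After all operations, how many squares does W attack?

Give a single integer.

Op 1: place BQ@(0,3)
Op 2: place WR@(0,5)
Op 3: remove (0,3)
Op 4: remove (0,5)
Op 5: place BN@(5,2)
Per-piece attacks for W:
Union (0 distinct): (none)

Answer: 0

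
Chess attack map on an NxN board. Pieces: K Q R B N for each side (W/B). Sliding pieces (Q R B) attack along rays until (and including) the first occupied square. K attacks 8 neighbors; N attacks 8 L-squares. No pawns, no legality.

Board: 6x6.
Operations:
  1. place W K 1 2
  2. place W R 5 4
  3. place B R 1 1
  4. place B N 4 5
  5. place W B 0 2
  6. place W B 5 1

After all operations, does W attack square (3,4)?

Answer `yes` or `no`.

Answer: yes

Derivation:
Op 1: place WK@(1,2)
Op 2: place WR@(5,4)
Op 3: place BR@(1,1)
Op 4: place BN@(4,5)
Op 5: place WB@(0,2)
Op 6: place WB@(5,1)
Per-piece attacks for W:
  WB@(0,2): attacks (1,3) (2,4) (3,5) (1,1) [ray(1,-1) blocked at (1,1)]
  WK@(1,2): attacks (1,3) (1,1) (2,2) (0,2) (2,3) (2,1) (0,3) (0,1)
  WB@(5,1): attacks (4,2) (3,3) (2,4) (1,5) (4,0)
  WR@(5,4): attacks (5,5) (5,3) (5,2) (5,1) (4,4) (3,4) (2,4) (1,4) (0,4) [ray(0,-1) blocked at (5,1)]
W attacks (3,4): yes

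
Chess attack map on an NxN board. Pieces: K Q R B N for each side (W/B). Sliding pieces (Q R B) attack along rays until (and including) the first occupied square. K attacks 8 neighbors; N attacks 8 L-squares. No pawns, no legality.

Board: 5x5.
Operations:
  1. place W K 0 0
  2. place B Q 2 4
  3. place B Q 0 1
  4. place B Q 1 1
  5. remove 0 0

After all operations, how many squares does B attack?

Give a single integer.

Answer: 20

Derivation:
Op 1: place WK@(0,0)
Op 2: place BQ@(2,4)
Op 3: place BQ@(0,1)
Op 4: place BQ@(1,1)
Op 5: remove (0,0)
Per-piece attacks for B:
  BQ@(0,1): attacks (0,2) (0,3) (0,4) (0,0) (1,1) (1,2) (2,3) (3,4) (1,0) [ray(1,0) blocked at (1,1)]
  BQ@(1,1): attacks (1,2) (1,3) (1,4) (1,0) (2,1) (3,1) (4,1) (0,1) (2,2) (3,3) (4,4) (2,0) (0,2) (0,0) [ray(-1,0) blocked at (0,1)]
  BQ@(2,4): attacks (2,3) (2,2) (2,1) (2,0) (3,4) (4,4) (1,4) (0,4) (3,3) (4,2) (1,3) (0,2)
Union (20 distinct): (0,0) (0,1) (0,2) (0,3) (0,4) (1,0) (1,1) (1,2) (1,3) (1,4) (2,0) (2,1) (2,2) (2,3) (3,1) (3,3) (3,4) (4,1) (4,2) (4,4)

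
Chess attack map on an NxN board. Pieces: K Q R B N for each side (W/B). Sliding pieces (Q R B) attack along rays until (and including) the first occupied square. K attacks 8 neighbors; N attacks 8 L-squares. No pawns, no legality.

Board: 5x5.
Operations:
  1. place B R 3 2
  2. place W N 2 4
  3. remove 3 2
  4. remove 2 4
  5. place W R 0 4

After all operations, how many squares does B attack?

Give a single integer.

Answer: 0

Derivation:
Op 1: place BR@(3,2)
Op 2: place WN@(2,4)
Op 3: remove (3,2)
Op 4: remove (2,4)
Op 5: place WR@(0,4)
Per-piece attacks for B:
Union (0 distinct): (none)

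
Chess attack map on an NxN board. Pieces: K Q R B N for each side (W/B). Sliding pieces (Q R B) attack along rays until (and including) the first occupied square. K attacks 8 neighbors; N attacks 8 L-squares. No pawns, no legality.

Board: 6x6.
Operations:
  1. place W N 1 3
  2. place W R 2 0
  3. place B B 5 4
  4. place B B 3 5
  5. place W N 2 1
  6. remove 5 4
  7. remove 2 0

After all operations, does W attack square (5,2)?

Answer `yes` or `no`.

Op 1: place WN@(1,3)
Op 2: place WR@(2,0)
Op 3: place BB@(5,4)
Op 4: place BB@(3,5)
Op 5: place WN@(2,1)
Op 6: remove (5,4)
Op 7: remove (2,0)
Per-piece attacks for W:
  WN@(1,3): attacks (2,5) (3,4) (0,5) (2,1) (3,2) (0,1)
  WN@(2,1): attacks (3,3) (4,2) (1,3) (0,2) (4,0) (0,0)
W attacks (5,2): no

Answer: no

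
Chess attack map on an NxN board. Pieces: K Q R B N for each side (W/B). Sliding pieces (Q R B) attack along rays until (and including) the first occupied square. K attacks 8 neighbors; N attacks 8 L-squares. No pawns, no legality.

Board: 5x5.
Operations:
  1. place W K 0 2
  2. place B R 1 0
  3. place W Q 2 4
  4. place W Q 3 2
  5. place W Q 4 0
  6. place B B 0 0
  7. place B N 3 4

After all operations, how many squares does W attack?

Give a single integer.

Answer: 21

Derivation:
Op 1: place WK@(0,2)
Op 2: place BR@(1,0)
Op 3: place WQ@(2,4)
Op 4: place WQ@(3,2)
Op 5: place WQ@(4,0)
Op 6: place BB@(0,0)
Op 7: place BN@(3,4)
Per-piece attacks for W:
  WK@(0,2): attacks (0,3) (0,1) (1,2) (1,3) (1,1)
  WQ@(2,4): attacks (2,3) (2,2) (2,1) (2,0) (3,4) (1,4) (0,4) (3,3) (4,2) (1,3) (0,2) [ray(1,0) blocked at (3,4); ray(-1,-1) blocked at (0,2)]
  WQ@(3,2): attacks (3,3) (3,4) (3,1) (3,0) (4,2) (2,2) (1,2) (0,2) (4,3) (4,1) (2,3) (1,4) (2,1) (1,0) [ray(0,1) blocked at (3,4); ray(-1,0) blocked at (0,2); ray(-1,-1) blocked at (1,0)]
  WQ@(4,0): attacks (4,1) (4,2) (4,3) (4,4) (3,0) (2,0) (1,0) (3,1) (2,2) (1,3) (0,4) [ray(-1,0) blocked at (1,0)]
Union (21 distinct): (0,1) (0,2) (0,3) (0,4) (1,0) (1,1) (1,2) (1,3) (1,4) (2,0) (2,1) (2,2) (2,3) (3,0) (3,1) (3,3) (3,4) (4,1) (4,2) (4,3) (4,4)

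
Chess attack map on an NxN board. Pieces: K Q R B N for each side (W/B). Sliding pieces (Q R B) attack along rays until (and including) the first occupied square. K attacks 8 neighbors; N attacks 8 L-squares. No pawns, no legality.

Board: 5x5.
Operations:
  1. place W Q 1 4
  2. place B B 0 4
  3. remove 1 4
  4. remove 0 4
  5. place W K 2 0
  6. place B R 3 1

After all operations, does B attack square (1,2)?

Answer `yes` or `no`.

Answer: no

Derivation:
Op 1: place WQ@(1,4)
Op 2: place BB@(0,4)
Op 3: remove (1,4)
Op 4: remove (0,4)
Op 5: place WK@(2,0)
Op 6: place BR@(3,1)
Per-piece attacks for B:
  BR@(3,1): attacks (3,2) (3,3) (3,4) (3,0) (4,1) (2,1) (1,1) (0,1)
B attacks (1,2): no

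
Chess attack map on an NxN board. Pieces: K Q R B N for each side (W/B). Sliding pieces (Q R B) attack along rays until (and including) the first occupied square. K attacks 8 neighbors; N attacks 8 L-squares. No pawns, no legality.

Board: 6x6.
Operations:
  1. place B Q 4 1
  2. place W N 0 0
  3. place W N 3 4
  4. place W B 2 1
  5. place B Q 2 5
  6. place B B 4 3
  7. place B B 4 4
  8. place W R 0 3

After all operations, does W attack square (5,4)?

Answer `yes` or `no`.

Op 1: place BQ@(4,1)
Op 2: place WN@(0,0)
Op 3: place WN@(3,4)
Op 4: place WB@(2,1)
Op 5: place BQ@(2,5)
Op 6: place BB@(4,3)
Op 7: place BB@(4,4)
Op 8: place WR@(0,3)
Per-piece attacks for W:
  WN@(0,0): attacks (1,2) (2,1)
  WR@(0,3): attacks (0,4) (0,5) (0,2) (0,1) (0,0) (1,3) (2,3) (3,3) (4,3) [ray(0,-1) blocked at (0,0); ray(1,0) blocked at (4,3)]
  WB@(2,1): attacks (3,2) (4,3) (3,0) (1,2) (0,3) (1,0) [ray(1,1) blocked at (4,3); ray(-1,1) blocked at (0,3)]
  WN@(3,4): attacks (5,5) (1,5) (4,2) (5,3) (2,2) (1,3)
W attacks (5,4): no

Answer: no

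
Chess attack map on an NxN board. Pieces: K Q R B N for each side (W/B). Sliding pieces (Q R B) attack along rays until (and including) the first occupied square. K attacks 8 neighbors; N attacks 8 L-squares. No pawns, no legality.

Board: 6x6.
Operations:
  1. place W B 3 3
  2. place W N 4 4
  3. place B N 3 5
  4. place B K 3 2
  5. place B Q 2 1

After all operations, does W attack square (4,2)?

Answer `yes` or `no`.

Answer: yes

Derivation:
Op 1: place WB@(3,3)
Op 2: place WN@(4,4)
Op 3: place BN@(3,5)
Op 4: place BK@(3,2)
Op 5: place BQ@(2,1)
Per-piece attacks for W:
  WB@(3,3): attacks (4,4) (4,2) (5,1) (2,4) (1,5) (2,2) (1,1) (0,0) [ray(1,1) blocked at (4,4)]
  WN@(4,4): attacks (2,5) (5,2) (3,2) (2,3)
W attacks (4,2): yes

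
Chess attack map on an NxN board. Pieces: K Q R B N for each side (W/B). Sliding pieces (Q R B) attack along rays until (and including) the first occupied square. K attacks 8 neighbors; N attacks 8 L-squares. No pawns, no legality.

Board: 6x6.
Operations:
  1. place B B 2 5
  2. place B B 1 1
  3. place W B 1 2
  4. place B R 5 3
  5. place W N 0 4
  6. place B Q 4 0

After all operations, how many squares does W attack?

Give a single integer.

Answer: 9

Derivation:
Op 1: place BB@(2,5)
Op 2: place BB@(1,1)
Op 3: place WB@(1,2)
Op 4: place BR@(5,3)
Op 5: place WN@(0,4)
Op 6: place BQ@(4,0)
Per-piece attacks for W:
  WN@(0,4): attacks (2,5) (1,2) (2,3)
  WB@(1,2): attacks (2,3) (3,4) (4,5) (2,1) (3,0) (0,3) (0,1)
Union (9 distinct): (0,1) (0,3) (1,2) (2,1) (2,3) (2,5) (3,0) (3,4) (4,5)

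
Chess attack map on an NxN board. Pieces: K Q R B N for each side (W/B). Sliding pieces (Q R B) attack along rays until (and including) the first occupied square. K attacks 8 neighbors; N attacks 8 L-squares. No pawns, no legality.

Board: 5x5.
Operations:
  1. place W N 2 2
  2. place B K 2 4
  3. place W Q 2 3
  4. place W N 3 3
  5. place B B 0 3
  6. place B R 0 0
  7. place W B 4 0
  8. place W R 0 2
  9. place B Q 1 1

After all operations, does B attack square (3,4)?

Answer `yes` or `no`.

Op 1: place WN@(2,2)
Op 2: place BK@(2,4)
Op 3: place WQ@(2,3)
Op 4: place WN@(3,3)
Op 5: place BB@(0,3)
Op 6: place BR@(0,0)
Op 7: place WB@(4,0)
Op 8: place WR@(0,2)
Op 9: place BQ@(1,1)
Per-piece attacks for B:
  BR@(0,0): attacks (0,1) (0,2) (1,0) (2,0) (3,0) (4,0) [ray(0,1) blocked at (0,2); ray(1,0) blocked at (4,0)]
  BB@(0,3): attacks (1,4) (1,2) (2,1) (3,0)
  BQ@(1,1): attacks (1,2) (1,3) (1,4) (1,0) (2,1) (3,1) (4,1) (0,1) (2,2) (2,0) (0,2) (0,0) [ray(1,1) blocked at (2,2); ray(-1,1) blocked at (0,2); ray(-1,-1) blocked at (0,0)]
  BK@(2,4): attacks (2,3) (3,4) (1,4) (3,3) (1,3)
B attacks (3,4): yes

Answer: yes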